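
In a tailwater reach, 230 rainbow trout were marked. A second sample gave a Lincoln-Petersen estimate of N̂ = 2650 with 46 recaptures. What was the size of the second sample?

C = 530

From N = M·C/R: C = N·R / M = 2650·46 / 230 = 121900 / 230 = 530.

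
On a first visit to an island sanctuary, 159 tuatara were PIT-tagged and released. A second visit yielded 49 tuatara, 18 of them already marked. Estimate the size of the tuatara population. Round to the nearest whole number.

N = (159 × 49) / 18 = 7791 / 18 ≈ 432.8 → 433

N ≈ 433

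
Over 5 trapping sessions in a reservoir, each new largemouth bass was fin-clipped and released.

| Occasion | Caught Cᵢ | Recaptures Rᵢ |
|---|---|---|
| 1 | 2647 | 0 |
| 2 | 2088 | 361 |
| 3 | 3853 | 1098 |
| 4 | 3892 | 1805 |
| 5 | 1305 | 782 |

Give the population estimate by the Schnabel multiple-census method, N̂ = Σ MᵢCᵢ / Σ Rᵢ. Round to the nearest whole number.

Marked at large before each occasion: Mᵢ = Σⱼ<ᵢ (Cⱼ − Rⱼ) → M1=0, M2=2647, M3=4374, M4=7129, M5=9216
Σ MᵢCᵢ = 0·2647 + 2647·2088 + 4374·3853 + 7129·3892 + 9216·1305 = 0 + 5526936 + 16853022 + 27746068 + 12026880 = 62152906
Σ Rᵢ = 0 + 361 + 1098 + 1805 + 782 = 4046
N̂ = 62152906 / 4046 ≈ 15361.6 → 15362

N ≈ 15,362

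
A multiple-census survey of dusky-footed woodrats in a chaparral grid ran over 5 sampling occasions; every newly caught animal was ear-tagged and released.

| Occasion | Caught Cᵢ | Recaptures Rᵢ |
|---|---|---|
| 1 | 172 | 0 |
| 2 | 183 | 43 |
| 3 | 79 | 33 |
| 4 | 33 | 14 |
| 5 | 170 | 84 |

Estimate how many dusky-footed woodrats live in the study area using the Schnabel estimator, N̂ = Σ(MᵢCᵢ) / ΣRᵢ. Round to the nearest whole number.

Marked at large before each occasion: Mᵢ = Σⱼ<ᵢ (Cⱼ − Rⱼ) → M1=0, M2=172, M3=312, M4=358, M5=377
Σ MᵢCᵢ = 0·172 + 172·183 + 312·79 + 358·33 + 377·170 = 0 + 31476 + 24648 + 11814 + 64090 = 132028
Σ Rᵢ = 0 + 43 + 33 + 14 + 84 = 174
N̂ = 132028 / 174 ≈ 758.8 → 759

N ≈ 759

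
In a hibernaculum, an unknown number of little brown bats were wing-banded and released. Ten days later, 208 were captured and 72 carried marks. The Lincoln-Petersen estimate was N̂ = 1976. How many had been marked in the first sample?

From N = M·C/R: M = N·R / C = 1976·72 / 208 = 142272 / 208 = 684.

M = 684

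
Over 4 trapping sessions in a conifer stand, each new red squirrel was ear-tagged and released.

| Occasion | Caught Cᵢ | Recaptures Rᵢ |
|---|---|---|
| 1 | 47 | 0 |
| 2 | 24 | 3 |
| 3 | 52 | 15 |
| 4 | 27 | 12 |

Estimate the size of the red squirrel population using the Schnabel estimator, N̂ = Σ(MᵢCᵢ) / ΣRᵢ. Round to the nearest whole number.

Marked at large before each occasion: Mᵢ = Σⱼ<ᵢ (Cⱼ − Rⱼ) → M1=0, M2=47, M3=68, M4=105
Σ MᵢCᵢ = 0·47 + 47·24 + 68·52 + 105·27 = 0 + 1128 + 3536 + 2835 = 7499
Σ Rᵢ = 0 + 3 + 15 + 12 = 30
N̂ = 7499 / 30 ≈ 250.0 → 250

N ≈ 250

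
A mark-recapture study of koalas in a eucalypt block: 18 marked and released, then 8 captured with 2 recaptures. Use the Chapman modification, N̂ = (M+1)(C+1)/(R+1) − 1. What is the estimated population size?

N̂ = (18+1)(8+1)/(2+1) − 1 = 19·9/3 − 1
= 171/3 − 1 = 57 − 1 = 56

N = 56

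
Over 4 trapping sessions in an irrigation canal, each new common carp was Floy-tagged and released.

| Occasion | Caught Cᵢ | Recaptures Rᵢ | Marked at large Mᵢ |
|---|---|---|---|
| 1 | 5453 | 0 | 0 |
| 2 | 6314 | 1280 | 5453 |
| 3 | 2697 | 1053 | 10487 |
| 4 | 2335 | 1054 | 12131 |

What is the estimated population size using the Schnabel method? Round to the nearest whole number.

Σ MᵢCᵢ = 0·5453 + 5453·6314 + 10487·2697 + 12131·2335 = 0 + 34430242 + 28283439 + 28325885 = 91039566
Σ Rᵢ = 0 + 1280 + 1053 + 1054 = 3387
N̂ = 91039566 / 3387 ≈ 26879.1 → 26879

N ≈ 26,879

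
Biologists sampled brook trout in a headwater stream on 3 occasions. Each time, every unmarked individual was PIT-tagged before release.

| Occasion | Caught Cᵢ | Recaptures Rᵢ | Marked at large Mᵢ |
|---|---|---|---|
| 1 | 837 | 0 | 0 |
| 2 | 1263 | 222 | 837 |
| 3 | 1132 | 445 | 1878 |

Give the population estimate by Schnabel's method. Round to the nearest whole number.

N ≈ 4772

Σ MᵢCᵢ = 0·837 + 837·1263 + 1878·1132 = 0 + 1057131 + 2125896 = 3183027
Σ Rᵢ = 0 + 222 + 445 = 667
N̂ = 3183027 / 667 ≈ 4772.2 → 4772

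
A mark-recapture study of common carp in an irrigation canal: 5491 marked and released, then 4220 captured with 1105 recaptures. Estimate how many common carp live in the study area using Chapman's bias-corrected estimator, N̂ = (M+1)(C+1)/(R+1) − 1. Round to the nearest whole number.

N ≈ 20,959

N̂ = (5491+1)(4220+1)/(1105+1) − 1 = 5492·4221/1106 − 1
= 23181732/1106 − 1 ≈ 20960.0 − 1 ≈ 20959.0 → 20959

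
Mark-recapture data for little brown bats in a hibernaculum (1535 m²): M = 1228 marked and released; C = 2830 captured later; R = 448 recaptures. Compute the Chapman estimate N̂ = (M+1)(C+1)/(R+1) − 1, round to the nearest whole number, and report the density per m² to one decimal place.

N̂ = 1229·2831/449 − 1 = 3479299/449 − 1 ≈ 7748.0 → 7748
Density = N̂ / area = 7748 / 1535 ≈ 5.048 → 5.0 per m²

density ≈ 5.0 little brown bats per m²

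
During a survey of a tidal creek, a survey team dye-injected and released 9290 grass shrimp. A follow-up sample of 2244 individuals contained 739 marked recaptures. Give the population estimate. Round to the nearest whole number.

N ≈ 28,209

N = (9290 × 2244) / 739 = 20846760 / 739 ≈ 28209.4 → 28209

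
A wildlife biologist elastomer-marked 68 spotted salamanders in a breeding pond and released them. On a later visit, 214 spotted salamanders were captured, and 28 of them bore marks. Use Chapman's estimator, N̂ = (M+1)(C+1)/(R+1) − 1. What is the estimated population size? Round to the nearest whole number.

N̂ = (68+1)(214+1)/(28+1) − 1 = 69·215/29 − 1
= 14835/29 − 1 ≈ 511.6 − 1 ≈ 510.6 → 511

N ≈ 511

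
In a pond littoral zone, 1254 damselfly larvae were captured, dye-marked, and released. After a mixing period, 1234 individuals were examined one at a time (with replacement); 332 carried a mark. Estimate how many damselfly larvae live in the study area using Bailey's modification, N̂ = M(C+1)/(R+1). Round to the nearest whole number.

N̂ = 1254·(1234+1)/(332+1) = 1254·1235/333 = 1548690/333 ≈ 4650.7 → 4651

N ≈ 4651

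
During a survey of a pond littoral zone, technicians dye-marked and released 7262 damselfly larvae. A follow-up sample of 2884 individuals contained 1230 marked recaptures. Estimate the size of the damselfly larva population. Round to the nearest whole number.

N ≈ 17,027

N = (7262 × 2884) / 1230 = 20943608 / 1230 ≈ 17027.3 → 17027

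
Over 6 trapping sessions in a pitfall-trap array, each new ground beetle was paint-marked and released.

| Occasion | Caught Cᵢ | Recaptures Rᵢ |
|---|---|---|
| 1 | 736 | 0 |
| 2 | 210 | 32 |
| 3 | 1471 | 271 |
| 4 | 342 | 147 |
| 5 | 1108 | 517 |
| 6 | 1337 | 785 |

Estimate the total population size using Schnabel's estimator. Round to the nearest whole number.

N ≈ 4942

Marked at large before each occasion: Mᵢ = Σⱼ<ᵢ (Cⱼ − Rⱼ) → M1=0, M2=736, M3=914, M4=2114, M5=2309, M6=2900
Σ MᵢCᵢ = 0·736 + 736·210 + 914·1471 + 2114·342 + 2309·1108 + 2900·1337 = 0 + 154560 + 1344494 + 722988 + 2558372 + 3877300 = 8657714
Σ Rᵢ = 0 + 32 + 271 + 147 + 517 + 785 = 1752
N̂ = 8657714 / 1752 ≈ 4941.6 → 4942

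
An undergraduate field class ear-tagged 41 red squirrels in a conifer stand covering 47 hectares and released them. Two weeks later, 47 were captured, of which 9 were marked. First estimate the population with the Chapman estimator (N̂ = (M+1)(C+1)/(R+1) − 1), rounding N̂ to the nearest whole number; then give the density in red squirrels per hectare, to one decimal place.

density ≈ 4.3 red squirrels per hectare

N̂ = 42·48/10 − 1 = 2016/10 − 1 ≈ 200.6 → 201
Density = N̂ / area = 201 / 47 ≈ 4.28 → 4.3 per hectare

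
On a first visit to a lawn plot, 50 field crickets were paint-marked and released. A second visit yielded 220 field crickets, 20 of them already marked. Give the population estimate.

N = 550

The marked fraction in the recapture sample should equal the marked fraction in the population: 20/220 = 50/N.
N = (50 × 220) / 20 = 11000 / 20 = 550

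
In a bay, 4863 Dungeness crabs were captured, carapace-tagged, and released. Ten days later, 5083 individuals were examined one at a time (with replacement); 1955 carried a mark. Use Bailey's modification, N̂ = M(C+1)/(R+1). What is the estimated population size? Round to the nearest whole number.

N ≈ 12,640

N̂ = 4863·(5083+1)/(1955+1) = 4863·5084/1956 = 24723492/1956 ≈ 12639.8 → 12640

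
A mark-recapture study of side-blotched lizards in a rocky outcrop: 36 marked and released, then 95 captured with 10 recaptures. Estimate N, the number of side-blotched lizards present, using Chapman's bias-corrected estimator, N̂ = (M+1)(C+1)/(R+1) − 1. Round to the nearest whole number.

N ≈ 322

N̂ = (36+1)(95+1)/(10+1) − 1 = 37·96/11 − 1
= 3552/11 − 1 ≈ 322.9 − 1 ≈ 321.9 → 322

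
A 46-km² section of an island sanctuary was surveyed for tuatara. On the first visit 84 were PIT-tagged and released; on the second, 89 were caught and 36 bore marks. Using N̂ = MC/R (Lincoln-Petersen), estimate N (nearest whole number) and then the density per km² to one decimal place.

N̂ = 84·89/36 = 7476/36 ≈ 207.7 → 208
Density = N̂ / area = 208 / 46 ≈ 4.52 → 4.5 per km²

density ≈ 4.5 tuatara per km²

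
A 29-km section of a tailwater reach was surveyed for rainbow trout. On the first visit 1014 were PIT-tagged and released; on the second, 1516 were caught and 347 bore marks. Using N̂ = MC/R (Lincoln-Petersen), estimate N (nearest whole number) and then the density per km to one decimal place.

density ≈ 152.8 rainbow trout per km

N̂ = 1014·1516/347 = 1537224/347 ≈ 4430.0 → 4430
Density = N̂ / area = 4430 / 29 ≈ 152.76 → 152.8 per km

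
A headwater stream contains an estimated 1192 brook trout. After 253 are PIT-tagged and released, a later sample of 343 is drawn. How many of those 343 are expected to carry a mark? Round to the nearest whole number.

Expected recaptures E[R] = M·C / N.
E[R] = 253 × 343 / 1192 = 86779 / 1192 ≈ 72.8 → 73

expected recaptures ≈ 73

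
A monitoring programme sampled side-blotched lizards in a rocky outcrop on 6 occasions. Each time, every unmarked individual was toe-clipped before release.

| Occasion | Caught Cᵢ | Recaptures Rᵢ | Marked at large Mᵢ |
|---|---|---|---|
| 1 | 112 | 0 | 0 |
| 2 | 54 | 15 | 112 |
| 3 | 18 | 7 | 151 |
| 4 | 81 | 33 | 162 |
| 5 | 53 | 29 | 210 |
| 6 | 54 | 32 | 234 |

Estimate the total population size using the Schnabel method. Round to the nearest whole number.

Σ MᵢCᵢ = 0·112 + 112·54 + 151·18 + 162·81 + 210·53 + 234·54 = 0 + 6048 + 2718 + 13122 + 11130 + 12636 = 45654
Σ Rᵢ = 0 + 15 + 7 + 33 + 29 + 32 = 116
N̂ = 45654 / 116 ≈ 393.6 → 394

N ≈ 394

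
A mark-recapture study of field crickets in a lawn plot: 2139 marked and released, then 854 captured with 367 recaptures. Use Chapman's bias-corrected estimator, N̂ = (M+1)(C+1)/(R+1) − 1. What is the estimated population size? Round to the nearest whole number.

N ≈ 4971

N̂ = (2139+1)(854+1)/(367+1) − 1 = 2140·855/368 − 1
= 1829700/368 − 1 ≈ 4972.0 − 1 ≈ 4971.0 → 4971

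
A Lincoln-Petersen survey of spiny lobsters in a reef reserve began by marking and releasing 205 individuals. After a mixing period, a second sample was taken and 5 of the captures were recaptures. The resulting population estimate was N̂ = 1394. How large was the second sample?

From N = M·C/R: C = N·R / M = 1394·5 / 205 = 6970 / 205 = 34.

C = 34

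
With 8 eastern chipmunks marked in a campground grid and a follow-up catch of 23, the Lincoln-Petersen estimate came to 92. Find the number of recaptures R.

From N = M·C/R: R = M·C / N = 8·23 / 92 = 184 / 92 = 2.

R = 2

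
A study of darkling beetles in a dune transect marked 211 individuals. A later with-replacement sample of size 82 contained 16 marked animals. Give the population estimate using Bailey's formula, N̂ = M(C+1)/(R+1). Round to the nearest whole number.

N̂ = 211·(82+1)/(16+1) = 211·83/17 = 17513/17 ≈ 1030.2 → 1030

N ≈ 1030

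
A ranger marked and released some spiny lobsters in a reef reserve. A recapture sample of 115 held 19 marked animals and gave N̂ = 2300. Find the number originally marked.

From N = M·C/R: M = N·R / C = 2300·19 / 115 = 43700 / 115 = 380.

M = 380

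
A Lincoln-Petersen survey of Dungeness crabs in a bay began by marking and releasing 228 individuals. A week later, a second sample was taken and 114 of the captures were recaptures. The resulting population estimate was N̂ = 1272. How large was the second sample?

C = 636

From N = M·C/R: C = N·R / M = 1272·114 / 228 = 145008 / 228 = 636.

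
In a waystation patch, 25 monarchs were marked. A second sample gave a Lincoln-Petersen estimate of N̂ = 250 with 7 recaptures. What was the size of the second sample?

C = 70

From N = M·C/R: C = N·R / M = 250·7 / 25 = 1750 / 25 = 70.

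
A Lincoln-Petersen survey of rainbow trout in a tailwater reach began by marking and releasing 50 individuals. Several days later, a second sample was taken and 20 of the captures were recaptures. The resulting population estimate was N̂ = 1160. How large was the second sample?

From N = M·C/R: C = N·R / M = 1160·20 / 50 = 23200 / 50 = 464.

C = 464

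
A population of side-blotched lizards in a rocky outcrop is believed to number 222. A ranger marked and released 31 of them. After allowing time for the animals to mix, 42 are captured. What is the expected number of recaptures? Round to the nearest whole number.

expected recaptures ≈ 6

Expected recaptures E[R] = M·C / N.
E[R] = 31 × 42 / 222 = 1302 / 222 ≈ 5.9 → 6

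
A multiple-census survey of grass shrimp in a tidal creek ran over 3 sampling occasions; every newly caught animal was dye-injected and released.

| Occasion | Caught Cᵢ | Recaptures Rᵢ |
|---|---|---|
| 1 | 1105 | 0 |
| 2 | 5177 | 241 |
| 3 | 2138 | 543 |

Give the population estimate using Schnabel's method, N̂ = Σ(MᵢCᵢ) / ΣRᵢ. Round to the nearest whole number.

N ≈ 23,771

Marked at large before each occasion: Mᵢ = Σⱼ<ᵢ (Cⱼ − Rⱼ) → M1=0, M2=1105, M3=6041
Σ MᵢCᵢ = 0·1105 + 1105·5177 + 6041·2138 = 0 + 5720585 + 12915658 = 18636243
Σ Rᵢ = 0 + 241 + 543 = 784
N̂ = 18636243 / 784 ≈ 23770.7 → 23771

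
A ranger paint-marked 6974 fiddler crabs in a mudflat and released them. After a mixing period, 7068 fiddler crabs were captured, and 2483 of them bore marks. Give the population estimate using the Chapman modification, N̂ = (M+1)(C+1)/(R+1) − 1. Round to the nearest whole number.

N ≈ 19,849

N̂ = (6974+1)(7068+1)/(2483+1) − 1 = 6975·7069/2484 − 1
= 49306275/2484 − 1 ≈ 19849.5 − 1 ≈ 19848.5 → 19849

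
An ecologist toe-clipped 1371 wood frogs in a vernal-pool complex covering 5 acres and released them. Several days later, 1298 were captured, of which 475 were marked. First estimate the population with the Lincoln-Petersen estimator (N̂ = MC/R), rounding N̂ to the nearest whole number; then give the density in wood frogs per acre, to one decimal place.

density ≈ 749.2 wood frogs per acre

N̂ = 1371·1298/475 = 1779558/475 ≈ 3746.4 → 3746
Density = N̂ / area = 3746 / 5 ≈ 749.20 → 749.2 per acre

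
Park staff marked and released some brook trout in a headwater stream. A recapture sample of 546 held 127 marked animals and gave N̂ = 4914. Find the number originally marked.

From N = M·C/R: M = N·R / C = 4914·127 / 546 = 624078 / 546 = 1143.

M = 1143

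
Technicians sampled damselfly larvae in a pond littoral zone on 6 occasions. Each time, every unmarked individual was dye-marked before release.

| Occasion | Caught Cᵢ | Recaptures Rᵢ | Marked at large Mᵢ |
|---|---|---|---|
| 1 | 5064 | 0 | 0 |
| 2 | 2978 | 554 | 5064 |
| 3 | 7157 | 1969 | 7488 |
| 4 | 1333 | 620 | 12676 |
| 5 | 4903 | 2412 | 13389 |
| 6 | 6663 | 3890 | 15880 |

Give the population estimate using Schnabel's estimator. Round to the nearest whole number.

N ≈ 27,213

Σ MᵢCᵢ = 0·5064 + 5064·2978 + 7488·7157 + 12676·1333 + 13389·4903 + 15880·6663 = 0 + 15080592 + 53591616 + 16897108 + 65646267 + 105808440 = 257024023
Σ Rᵢ = 0 + 554 + 1969 + 620 + 2412 + 3890 = 9445
N̂ = 257024023 / 9445 ≈ 27212.7 → 27213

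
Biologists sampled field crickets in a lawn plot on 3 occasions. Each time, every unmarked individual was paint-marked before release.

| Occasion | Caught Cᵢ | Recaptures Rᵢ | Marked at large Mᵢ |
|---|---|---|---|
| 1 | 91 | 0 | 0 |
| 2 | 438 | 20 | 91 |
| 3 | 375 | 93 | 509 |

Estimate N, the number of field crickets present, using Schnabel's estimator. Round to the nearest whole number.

N ≈ 2042

Σ MᵢCᵢ = 0·91 + 91·438 + 509·375 = 0 + 39858 + 190875 = 230733
Σ Rᵢ = 0 + 20 + 93 = 113
N̂ = 230733 / 113 ≈ 2041.9 → 2042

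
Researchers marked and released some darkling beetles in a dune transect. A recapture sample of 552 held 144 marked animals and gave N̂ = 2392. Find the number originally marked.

M = 624

From N = M·C/R: M = N·R / C = 2392·144 / 552 = 344448 / 552 = 624.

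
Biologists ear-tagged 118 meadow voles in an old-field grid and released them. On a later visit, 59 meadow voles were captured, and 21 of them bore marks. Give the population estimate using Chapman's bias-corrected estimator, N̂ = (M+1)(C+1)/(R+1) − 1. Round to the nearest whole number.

N̂ = (118+1)(59+1)/(21+1) − 1 = 119·60/22 − 1
= 7140/22 − 1 ≈ 324.5 − 1 ≈ 323.5 → 324

N ≈ 324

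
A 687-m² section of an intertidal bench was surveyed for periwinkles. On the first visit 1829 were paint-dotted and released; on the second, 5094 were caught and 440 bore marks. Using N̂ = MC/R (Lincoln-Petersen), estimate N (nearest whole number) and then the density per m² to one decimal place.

density ≈ 30.8 periwinkles per m²

N̂ = 1829·5094/440 = 9316926/440 ≈ 21174.8 → 21175
Density = N̂ / area = 21175 / 687 ≈ 30.82 → 30.8 per m²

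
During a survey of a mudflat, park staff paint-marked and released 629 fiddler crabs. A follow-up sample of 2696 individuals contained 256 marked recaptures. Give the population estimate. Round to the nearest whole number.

N ≈ 6624

The marked fraction in the recapture sample should equal the marked fraction in the population: 256/2696 = 629/N.
N = (629 × 2696) / 256 = 1695784 / 256 ≈ 6624.2 → 6624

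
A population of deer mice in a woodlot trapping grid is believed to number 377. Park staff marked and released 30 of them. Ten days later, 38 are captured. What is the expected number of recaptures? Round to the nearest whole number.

Expected recaptures E[R] = M·C / N.
E[R] = 30 × 38 / 377 = 1140 / 377 ≈ 3.0 → 3

expected recaptures ≈ 3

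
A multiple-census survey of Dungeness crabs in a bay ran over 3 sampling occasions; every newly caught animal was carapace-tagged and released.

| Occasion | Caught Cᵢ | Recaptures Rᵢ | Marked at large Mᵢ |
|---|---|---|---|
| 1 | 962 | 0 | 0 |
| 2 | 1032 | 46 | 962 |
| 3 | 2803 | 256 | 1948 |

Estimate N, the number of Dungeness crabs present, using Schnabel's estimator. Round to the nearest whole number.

Σ MᵢCᵢ = 0·962 + 962·1032 + 1948·2803 = 0 + 992784 + 5460244 = 6453028
Σ Rᵢ = 0 + 46 + 256 = 302
N̂ = 6453028 / 302 ≈ 21367.6 → 21368

N ≈ 21,368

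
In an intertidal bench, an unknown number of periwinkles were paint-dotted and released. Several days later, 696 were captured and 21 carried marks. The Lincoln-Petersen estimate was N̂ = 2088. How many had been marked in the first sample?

M = 63

From N = M·C/R: M = N·R / C = 2088·21 / 696 = 43848 / 696 = 63.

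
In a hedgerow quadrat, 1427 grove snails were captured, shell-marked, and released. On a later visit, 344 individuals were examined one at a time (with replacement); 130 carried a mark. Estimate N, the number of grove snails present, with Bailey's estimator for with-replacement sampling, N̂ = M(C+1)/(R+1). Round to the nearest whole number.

N̂ = 1427·(344+1)/(130+1) = 1427·345/131 = 492315/131 ≈ 3758.1 → 3758

N ≈ 3758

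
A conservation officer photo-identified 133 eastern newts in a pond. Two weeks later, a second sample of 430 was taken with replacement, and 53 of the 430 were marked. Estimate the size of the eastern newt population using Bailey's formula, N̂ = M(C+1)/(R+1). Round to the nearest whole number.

N ≈ 1062

N̂ = 133·(430+1)/(53+1) = 133·431/54 = 57323/54 ≈ 1061.5 → 1062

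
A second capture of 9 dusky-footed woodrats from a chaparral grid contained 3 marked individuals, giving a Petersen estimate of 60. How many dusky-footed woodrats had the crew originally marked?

From N = M·C/R: M = N·R / C = 60·3 / 9 = 180 / 9 = 20.

M = 20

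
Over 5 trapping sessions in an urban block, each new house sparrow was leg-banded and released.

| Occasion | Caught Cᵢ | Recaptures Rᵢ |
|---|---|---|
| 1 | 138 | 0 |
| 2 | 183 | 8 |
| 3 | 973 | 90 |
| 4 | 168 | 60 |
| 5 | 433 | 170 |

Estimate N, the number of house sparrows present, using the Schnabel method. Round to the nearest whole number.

Marked at large before each occasion: Mᵢ = Σⱼ<ᵢ (Cⱼ − Rⱼ) → M1=0, M2=138, M3=313, M4=1196, M5=1304
Σ MᵢCᵢ = 0·138 + 138·183 + 313·973 + 1196·168 + 1304·433 = 0 + 25254 + 304549 + 200928 + 564632 = 1095363
Σ Rᵢ = 0 + 8 + 90 + 60 + 170 = 328
N̂ = 1095363 / 328 ≈ 3339.5 → 3340

N ≈ 3340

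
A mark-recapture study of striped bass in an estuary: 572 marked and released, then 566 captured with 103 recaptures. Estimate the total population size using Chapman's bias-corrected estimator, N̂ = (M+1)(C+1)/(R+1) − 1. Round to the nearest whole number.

N̂ = (572+1)(566+1)/(103+1) − 1 = 573·567/104 − 1
= 324891/104 − 1 ≈ 3124.0 − 1 ≈ 3123.0 → 3123

N ≈ 3123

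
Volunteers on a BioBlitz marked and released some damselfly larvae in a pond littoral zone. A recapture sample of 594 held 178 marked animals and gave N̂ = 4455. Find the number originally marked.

M = 1335

From N = M·C/R: M = N·R / C = 4455·178 / 594 = 792990 / 594 = 1335.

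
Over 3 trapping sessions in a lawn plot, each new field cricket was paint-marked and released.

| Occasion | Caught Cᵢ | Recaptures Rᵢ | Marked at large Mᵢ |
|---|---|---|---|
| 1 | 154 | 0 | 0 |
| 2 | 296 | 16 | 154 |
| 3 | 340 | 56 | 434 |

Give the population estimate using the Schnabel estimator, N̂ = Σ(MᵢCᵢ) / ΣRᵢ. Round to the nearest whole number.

N ≈ 2683

Σ MᵢCᵢ = 0·154 + 154·296 + 434·340 = 0 + 45584 + 147560 = 193144
Σ Rᵢ = 0 + 16 + 56 = 72
N̂ = 193144 / 72 ≈ 2682.6 → 2683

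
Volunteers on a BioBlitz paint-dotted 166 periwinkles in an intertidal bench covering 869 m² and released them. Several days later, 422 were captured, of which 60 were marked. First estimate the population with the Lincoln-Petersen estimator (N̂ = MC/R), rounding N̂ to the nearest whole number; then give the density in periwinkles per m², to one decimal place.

density ≈ 1.3 periwinkles per m²

N̂ = 166·422/60 = 70052/60 ≈ 1167.5 → 1168
Density = N̂ / area = 1168 / 869 ≈ 1.34 → 1.3 per m²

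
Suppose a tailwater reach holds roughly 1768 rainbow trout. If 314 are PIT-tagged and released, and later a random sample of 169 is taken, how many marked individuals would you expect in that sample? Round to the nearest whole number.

The marked fraction of the population is 314/1768, so in a sample of 169 expect C·(M/N) marked.
E[R] = 314 × 169 / 1768 = 53066 / 1768 ≈ 30.0 → 30

expected recaptures ≈ 30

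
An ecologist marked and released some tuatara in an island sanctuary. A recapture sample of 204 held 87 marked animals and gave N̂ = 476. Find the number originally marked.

M = 203

From N = M·C/R: M = N·R / C = 476·87 / 204 = 41412 / 204 = 203.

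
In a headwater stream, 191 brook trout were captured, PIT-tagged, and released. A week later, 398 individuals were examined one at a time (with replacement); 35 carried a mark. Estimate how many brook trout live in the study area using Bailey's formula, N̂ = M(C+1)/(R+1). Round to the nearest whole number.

N̂ = 191·(398+1)/(35+1) = 191·399/36 = 76209/36 ≈ 2116.9 → 2117

N ≈ 2117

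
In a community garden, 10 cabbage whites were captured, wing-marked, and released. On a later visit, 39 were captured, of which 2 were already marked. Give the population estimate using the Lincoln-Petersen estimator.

N = 195

N = (10 × 39) / 2 = 390 / 2 = 195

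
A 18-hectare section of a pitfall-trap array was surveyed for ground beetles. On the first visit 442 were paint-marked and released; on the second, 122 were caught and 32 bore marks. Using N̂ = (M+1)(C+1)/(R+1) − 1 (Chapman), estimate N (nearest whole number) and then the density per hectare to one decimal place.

density ≈ 91.7 ground beetles per hectare

N̂ = 443·123/33 − 1 = 54489/33 − 1 ≈ 1650.2 → 1650
Density = N̂ / area = 1650 / 18 ≈ 91.67 → 91.7 per hectare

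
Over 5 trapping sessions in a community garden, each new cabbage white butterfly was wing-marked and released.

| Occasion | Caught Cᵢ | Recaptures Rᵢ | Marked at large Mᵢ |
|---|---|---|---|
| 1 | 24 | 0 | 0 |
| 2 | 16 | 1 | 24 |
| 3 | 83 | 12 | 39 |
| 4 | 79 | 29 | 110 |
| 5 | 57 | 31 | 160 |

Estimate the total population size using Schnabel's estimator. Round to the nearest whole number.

N ≈ 294

Σ MᵢCᵢ = 0·24 + 24·16 + 39·83 + 110·79 + 160·57 = 0 + 384 + 3237 + 8690 + 9120 = 21431
Σ Rᵢ = 0 + 1 + 12 + 29 + 31 = 73
N̂ = 21431 / 73 ≈ 293.6 → 294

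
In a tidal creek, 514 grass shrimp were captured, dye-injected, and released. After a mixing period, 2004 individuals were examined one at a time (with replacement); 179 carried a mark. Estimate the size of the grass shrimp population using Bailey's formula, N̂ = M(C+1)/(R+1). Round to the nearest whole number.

N ≈ 5725

N̂ = 514·(2004+1)/(179+1) = 514·2005/180 = 1030570/180 ≈ 5725.4 → 5725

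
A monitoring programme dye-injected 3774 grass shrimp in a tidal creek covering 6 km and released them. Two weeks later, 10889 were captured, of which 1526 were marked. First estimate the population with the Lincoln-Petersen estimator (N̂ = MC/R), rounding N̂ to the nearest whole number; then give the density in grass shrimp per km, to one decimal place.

N̂ = 3774·10889/1526 = 41095086/1526 ≈ 26929.9 → 26930
Density = N̂ / area = 26930 / 6 ≈ 4488.33 → 4488.3 per km

density ≈ 4488.3 grass shrimp per km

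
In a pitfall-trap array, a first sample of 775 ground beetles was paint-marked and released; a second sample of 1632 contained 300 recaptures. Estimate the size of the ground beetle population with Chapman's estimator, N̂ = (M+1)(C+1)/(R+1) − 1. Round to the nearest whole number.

N ≈ 4209

N̂ = (775+1)(1632+1)/(300+1) − 1 = 776·1633/301 − 1
= 1267208/301 − 1 ≈ 4210.0 − 1 ≈ 4209.0 → 4209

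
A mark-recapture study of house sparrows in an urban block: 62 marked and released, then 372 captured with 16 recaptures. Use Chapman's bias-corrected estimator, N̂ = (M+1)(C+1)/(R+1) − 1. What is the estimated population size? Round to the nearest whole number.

N̂ = (62+1)(372+1)/(16+1) − 1 = 63·373/17 − 1
= 23499/17 − 1 ≈ 1382.3 − 1 ≈ 1381.3 → 1381

N ≈ 1381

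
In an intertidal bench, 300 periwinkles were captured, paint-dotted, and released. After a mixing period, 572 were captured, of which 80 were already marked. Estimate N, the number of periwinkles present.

N = 2145

If marked individuals mix randomly, R/C ≈ M/N, giving N ≈ M·C/R.
N = (300 × 572) / 80 = 171600 / 80 = 2145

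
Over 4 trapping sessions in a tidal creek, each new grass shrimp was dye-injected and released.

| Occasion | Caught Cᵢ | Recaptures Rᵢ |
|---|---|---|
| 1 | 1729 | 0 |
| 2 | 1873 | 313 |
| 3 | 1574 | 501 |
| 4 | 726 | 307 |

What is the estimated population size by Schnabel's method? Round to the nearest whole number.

N ≈ 10,332

Marked at large before each occasion: Mᵢ = Σⱼ<ᵢ (Cⱼ − Rⱼ) → M1=0, M2=1729, M3=3289, M4=4362
Σ MᵢCᵢ = 0·1729 + 1729·1873 + 3289·1574 + 4362·726 = 0 + 3238417 + 5176886 + 3166812 = 11582115
Σ Rᵢ = 0 + 313 + 501 + 307 = 1121
N̂ = 11582115 / 1121 ≈ 10331.9 → 10332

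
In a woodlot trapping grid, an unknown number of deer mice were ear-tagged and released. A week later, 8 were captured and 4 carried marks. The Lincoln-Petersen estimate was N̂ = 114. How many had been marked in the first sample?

M = 57

From N = M·C/R: M = N·R / C = 114·4 / 8 = 456 / 8 = 57.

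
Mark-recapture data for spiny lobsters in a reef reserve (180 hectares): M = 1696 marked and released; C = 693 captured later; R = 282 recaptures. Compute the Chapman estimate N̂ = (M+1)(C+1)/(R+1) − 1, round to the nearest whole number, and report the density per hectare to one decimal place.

N̂ = 1697·694/283 − 1 = 1177718/283 − 1 ≈ 4160.5 → 4161
Density = N̂ / area = 4161 / 180 ≈ 23.12 → 23.1 per hectare

density ≈ 23.1 spiny lobsters per hectare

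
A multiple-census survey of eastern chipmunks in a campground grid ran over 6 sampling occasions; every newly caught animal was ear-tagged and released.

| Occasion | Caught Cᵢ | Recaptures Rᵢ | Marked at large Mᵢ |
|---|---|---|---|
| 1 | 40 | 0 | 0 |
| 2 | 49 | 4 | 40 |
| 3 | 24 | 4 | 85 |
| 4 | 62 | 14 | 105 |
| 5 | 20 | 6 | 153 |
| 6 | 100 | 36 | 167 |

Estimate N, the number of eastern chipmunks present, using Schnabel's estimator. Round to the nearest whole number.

N ≈ 473

Σ MᵢCᵢ = 0·40 + 40·49 + 85·24 + 105·62 + 153·20 + 167·100 = 0 + 1960 + 2040 + 6510 + 3060 + 16700 = 30270
Σ Rᵢ = 0 + 4 + 4 + 14 + 6 + 36 = 64
N̂ = 30270 / 64 ≈ 473.0 → 473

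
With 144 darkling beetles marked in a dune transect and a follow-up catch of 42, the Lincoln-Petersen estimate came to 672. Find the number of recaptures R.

R = 9

From N = M·C/R: R = M·C / N = 144·42 / 672 = 6048 / 672 = 9.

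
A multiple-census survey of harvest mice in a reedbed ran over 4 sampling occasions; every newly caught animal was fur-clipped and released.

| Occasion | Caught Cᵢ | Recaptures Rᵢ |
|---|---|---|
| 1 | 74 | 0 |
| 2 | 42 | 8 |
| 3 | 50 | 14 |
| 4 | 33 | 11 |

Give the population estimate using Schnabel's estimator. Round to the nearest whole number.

Marked at large before each occasion: Mᵢ = Σⱼ<ᵢ (Cⱼ − Rⱼ) → M1=0, M2=74, M3=108, M4=144
Σ MᵢCᵢ = 0·74 + 74·42 + 108·50 + 144·33 = 0 + 3108 + 5400 + 4752 = 13260
Σ Rᵢ = 0 + 8 + 14 + 11 = 33
N̂ = 13260 / 33 ≈ 401.8 → 402

N ≈ 402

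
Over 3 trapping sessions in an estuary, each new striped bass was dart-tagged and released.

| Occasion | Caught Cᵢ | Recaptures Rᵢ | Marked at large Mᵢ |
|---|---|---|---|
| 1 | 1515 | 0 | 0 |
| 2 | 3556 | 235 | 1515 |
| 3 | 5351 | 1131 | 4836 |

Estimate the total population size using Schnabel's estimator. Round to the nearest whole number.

N ≈ 22,888

Σ MᵢCᵢ = 0·1515 + 1515·3556 + 4836·5351 = 0 + 5387340 + 25877436 = 31264776
Σ Rᵢ = 0 + 235 + 1131 = 1366
N̂ = 31264776 / 1366 ≈ 22887.8 → 22888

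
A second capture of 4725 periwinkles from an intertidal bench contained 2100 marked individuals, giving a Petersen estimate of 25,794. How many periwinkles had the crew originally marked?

M = 11464

From N = M·C/R: M = N·R / C = 25794·2100 / 4725 = 54167400 / 4725 = 11464.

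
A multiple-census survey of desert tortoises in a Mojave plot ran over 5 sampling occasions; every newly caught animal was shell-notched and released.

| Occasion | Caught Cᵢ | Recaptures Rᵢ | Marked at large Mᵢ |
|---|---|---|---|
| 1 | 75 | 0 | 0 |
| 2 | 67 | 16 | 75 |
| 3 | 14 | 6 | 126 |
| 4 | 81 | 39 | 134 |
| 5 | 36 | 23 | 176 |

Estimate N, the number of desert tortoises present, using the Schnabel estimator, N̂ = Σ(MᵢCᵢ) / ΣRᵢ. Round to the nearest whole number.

Σ MᵢCᵢ = 0·75 + 75·67 + 126·14 + 134·81 + 176·36 = 0 + 5025 + 1764 + 10854 + 6336 = 23979
Σ Rᵢ = 0 + 16 + 6 + 39 + 23 = 84
N̂ = 23979 / 84 ≈ 285.46 → 285

N ≈ 285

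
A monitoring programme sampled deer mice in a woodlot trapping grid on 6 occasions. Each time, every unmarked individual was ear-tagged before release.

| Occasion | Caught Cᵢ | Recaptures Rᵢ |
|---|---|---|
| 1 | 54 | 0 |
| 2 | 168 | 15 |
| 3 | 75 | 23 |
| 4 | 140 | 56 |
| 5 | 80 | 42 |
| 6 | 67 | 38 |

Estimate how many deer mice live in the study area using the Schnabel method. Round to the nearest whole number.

N ≈ 654

Marked at large before each occasion: Mᵢ = Σⱼ<ᵢ (Cⱼ − Rⱼ) → M1=0, M2=54, M3=207, M4=259, M5=343, M6=381
Σ MᵢCᵢ = 0·54 + 54·168 + 207·75 + 259·140 + 343·80 + 381·67 = 0 + 9072 + 15525 + 36260 + 27440 + 25527 = 113824
Σ Rᵢ = 0 + 15 + 23 + 56 + 42 + 38 = 174
N̂ = 113824 / 174 ≈ 654.2 → 654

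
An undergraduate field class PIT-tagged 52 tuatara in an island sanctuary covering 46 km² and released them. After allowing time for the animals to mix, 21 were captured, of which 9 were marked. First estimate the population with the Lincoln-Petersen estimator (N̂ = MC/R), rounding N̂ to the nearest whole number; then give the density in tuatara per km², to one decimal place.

density ≈ 2.6 tuatara per km²

N̂ = 52·21/9 = 1092/9 ≈ 121.3 → 121
Density = N̂ / area = 121 / 46 ≈ 2.63 → 2.6 per km²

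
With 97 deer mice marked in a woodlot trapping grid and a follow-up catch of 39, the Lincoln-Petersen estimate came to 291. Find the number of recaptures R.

From N = M·C/R: R = M·C / N = 97·39 / 291 = 3783 / 291 = 13.

R = 13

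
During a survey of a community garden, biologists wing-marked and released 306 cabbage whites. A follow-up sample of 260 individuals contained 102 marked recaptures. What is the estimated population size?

N = 780

If marked individuals mix randomly, R/C ≈ M/N, giving N ≈ M·C/R.
N = (306 × 260) / 102 = 79560 / 102 = 780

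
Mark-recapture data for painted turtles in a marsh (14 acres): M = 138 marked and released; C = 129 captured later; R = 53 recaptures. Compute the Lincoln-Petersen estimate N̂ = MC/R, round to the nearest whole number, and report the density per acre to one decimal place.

density ≈ 24.0 painted turtles per acre

N̂ = 138·129/53 = 17802/53 ≈ 335.9 → 336
Density = N̂ / area = 336 / 14 = 24.0 per acre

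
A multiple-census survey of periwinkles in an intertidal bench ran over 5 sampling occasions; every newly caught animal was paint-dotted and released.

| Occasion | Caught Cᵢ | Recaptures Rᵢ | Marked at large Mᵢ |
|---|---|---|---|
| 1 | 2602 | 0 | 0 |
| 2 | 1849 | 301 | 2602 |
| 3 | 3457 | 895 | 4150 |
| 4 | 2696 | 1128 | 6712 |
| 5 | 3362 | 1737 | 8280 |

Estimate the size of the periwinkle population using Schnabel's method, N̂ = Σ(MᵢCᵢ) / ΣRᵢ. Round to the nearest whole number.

Σ MᵢCᵢ = 0·2602 + 2602·1849 + 4150·3457 + 6712·2696 + 8280·3362 = 0 + 4811098 + 14346550 + 18095552 + 27837360 = 65090560
Σ Rᵢ = 0 + 301 + 895 + 1128 + 1737 = 4061
N̂ = 65090560 / 4061 ≈ 16028.2 → 16028

N ≈ 16,028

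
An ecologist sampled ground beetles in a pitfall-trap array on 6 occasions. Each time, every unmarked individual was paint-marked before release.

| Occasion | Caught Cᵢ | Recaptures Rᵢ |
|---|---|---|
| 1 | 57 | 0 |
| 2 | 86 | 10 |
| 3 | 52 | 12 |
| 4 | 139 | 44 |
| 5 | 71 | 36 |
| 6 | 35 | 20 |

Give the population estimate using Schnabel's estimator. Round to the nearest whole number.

N ≈ 537

Marked at large before each occasion: Mᵢ = Σⱼ<ᵢ (Cⱼ − Rⱼ) → M1=0, M2=57, M3=133, M4=173, M5=268, M6=303
Σ MᵢCᵢ = 0·57 + 57·86 + 133·52 + 173·139 + 268·71 + 303·35 = 0 + 4902 + 6916 + 24047 + 19028 + 10605 = 65498
Σ Rᵢ = 0 + 10 + 12 + 44 + 36 + 20 = 122
N̂ = 65498 / 122 ≈ 536.9 → 537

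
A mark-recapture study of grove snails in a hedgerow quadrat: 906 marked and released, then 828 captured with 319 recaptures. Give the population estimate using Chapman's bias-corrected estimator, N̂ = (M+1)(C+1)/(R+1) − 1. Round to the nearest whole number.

N̂ = (906+1)(828+1)/(319+1) − 1 = 907·829/320 − 1
= 751903/320 − 1 ≈ 2349.7 − 1 ≈ 2348.7 → 2349

N ≈ 2349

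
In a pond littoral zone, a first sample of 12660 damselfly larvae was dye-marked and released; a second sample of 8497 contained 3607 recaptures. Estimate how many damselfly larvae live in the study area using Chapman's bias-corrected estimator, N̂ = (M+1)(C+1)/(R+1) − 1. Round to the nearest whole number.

N ≈ 29,820

N̂ = (12660+1)(8497+1)/(3607+1) − 1 = 12661·8498/3608 − 1
= 107593178/3608 − 1 ≈ 29820.7 − 1 ≈ 29819.7 → 29820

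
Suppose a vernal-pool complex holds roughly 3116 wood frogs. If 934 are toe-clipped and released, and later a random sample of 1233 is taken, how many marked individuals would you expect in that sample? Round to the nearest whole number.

The marked fraction of the population is 934/3116, so in a sample of 1233 expect C·(M/N) marked.
E[R] = 934 × 1233 / 3116 = 1151622 / 3116 ≈ 369.6 → 370

expected recaptures ≈ 370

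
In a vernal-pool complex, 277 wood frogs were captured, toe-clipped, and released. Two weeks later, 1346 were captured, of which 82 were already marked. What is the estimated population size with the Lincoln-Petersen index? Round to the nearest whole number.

N ≈ 4547

If marked individuals mix randomly, R/C ≈ M/N, giving N ≈ M·C/R.
N = (277 × 1346) / 82 = 372842 / 82 ≈ 4546.9 → 4547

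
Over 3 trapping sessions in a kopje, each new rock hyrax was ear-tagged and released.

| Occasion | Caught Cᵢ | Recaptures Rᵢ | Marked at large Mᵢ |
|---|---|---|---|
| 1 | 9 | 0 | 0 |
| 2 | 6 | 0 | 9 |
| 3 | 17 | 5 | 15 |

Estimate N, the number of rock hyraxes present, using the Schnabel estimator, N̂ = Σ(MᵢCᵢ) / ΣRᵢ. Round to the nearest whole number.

Σ MᵢCᵢ = 0·9 + 9·6 + 15·17 = 0 + 54 + 255 = 309
Σ Rᵢ = 0 + 0 + 5 = 5
N̂ = 309 / 5 ≈ 61.8 → 62

N ≈ 62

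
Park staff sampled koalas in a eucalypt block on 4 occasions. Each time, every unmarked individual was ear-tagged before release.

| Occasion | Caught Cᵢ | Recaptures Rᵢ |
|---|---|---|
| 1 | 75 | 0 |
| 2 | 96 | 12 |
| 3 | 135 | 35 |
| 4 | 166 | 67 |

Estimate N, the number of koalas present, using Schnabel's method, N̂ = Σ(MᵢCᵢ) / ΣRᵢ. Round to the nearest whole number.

N ≈ 629

Marked at large before each occasion: Mᵢ = Σⱼ<ᵢ (Cⱼ − Rⱼ) → M1=0, M2=75, M3=159, M4=259
Σ MᵢCᵢ = 0·75 + 75·96 + 159·135 + 259·166 = 0 + 7200 + 21465 + 42994 = 71659
Σ Rᵢ = 0 + 12 + 35 + 67 = 114
N̂ = 71659 / 114 ≈ 628.6 → 629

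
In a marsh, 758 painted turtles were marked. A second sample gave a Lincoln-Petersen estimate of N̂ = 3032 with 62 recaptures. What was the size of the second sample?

From N = M·C/R: C = N·R / M = 3032·62 / 758 = 187984 / 758 = 248.

C = 248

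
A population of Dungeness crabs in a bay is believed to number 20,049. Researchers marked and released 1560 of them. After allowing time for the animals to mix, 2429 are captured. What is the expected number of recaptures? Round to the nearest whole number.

Expected recaptures E[R] = M·C / N.
E[R] = 1560 × 2429 / 20049 = 3789240 / 20049 ≈ 189.0 → 189

expected recaptures ≈ 189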